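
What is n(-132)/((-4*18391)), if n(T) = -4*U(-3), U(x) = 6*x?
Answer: -18/18391 ≈ -0.00097874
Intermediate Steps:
n(T) = 72 (n(T) = -24*(-3) = -4*(-18) = 72)
n(-132)/((-4*18391)) = 72/((-4*18391)) = 72/(-73564) = 72*(-1/73564) = -18/18391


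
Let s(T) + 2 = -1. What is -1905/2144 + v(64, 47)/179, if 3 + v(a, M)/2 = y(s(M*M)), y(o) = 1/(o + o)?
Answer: -1063721/1151328 ≈ -0.92391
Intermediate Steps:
s(T) = -3 (s(T) = -2 - 1 = -3)
y(o) = 1/(2*o)
v(a, M) = -19/3 (v(a, M) = -6 + 2*((½)/(-3)) = -6 + 2*((½)*(-⅓)) = -6 + 2*(-⅙) = -6 - ⅓ = -19/3)
-1905/2144 + v(64, 47)/179 = -1905/2144 - 19/3/179 = -1905*1/2144 - 19/3*1/179 = -1905/2144 - 19/537 = -1063721/1151328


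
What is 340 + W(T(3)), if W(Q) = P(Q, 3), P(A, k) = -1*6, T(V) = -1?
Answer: 334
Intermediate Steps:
P(A, k) = -6
W(Q) = -6
340 + W(T(3)) = 340 - 6 = 334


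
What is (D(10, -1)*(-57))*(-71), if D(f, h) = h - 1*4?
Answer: -20235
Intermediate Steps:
D(f, h) = -4 + h (D(f, h) = h - 4 = -4 + h)
(D(10, -1)*(-57))*(-71) = ((-4 - 1)*(-57))*(-71) = -5*(-57)*(-71) = 285*(-71) = -20235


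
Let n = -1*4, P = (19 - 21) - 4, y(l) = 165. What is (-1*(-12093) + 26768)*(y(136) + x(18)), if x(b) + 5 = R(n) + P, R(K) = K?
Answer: 5829150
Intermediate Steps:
P = -6 (P = -2 - 4 = -6)
n = -4
x(b) = -15 (x(b) = -5 + (-4 - 6) = -5 - 10 = -15)
(-1*(-12093) + 26768)*(y(136) + x(18)) = (-1*(-12093) + 26768)*(165 - 15) = (12093 + 26768)*150 = 38861*150 = 5829150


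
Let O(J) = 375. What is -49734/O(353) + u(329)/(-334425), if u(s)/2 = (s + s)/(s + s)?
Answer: -221763916/1672125 ≈ -132.62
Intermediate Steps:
u(s) = 2 (u(s) = 2*((s + s)/(s + s)) = 2*((2*s)/((2*s))) = 2*((2*s)*(1/(2*s))) = 2*1 = 2)
-49734/O(353) + u(329)/(-334425) = -49734/375 + 2/(-334425) = -49734*1/375 + 2*(-1/334425) = -16578/125 - 2/334425 = -221763916/1672125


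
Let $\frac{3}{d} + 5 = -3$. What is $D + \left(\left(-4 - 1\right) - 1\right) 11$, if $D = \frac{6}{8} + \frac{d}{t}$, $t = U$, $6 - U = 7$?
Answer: $- \frac{519}{8} \approx -64.875$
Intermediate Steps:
$d = - \frac{3}{8}$ ($d = \frac{3}{-5 - 3} = \frac{3}{-8} = 3 \left(- \frac{1}{8}\right) = - \frac{3}{8} \approx -0.375$)
$U = -1$ ($U = 6 - 7 = -1$)
$t = -1$
$D = \frac{9}{8}$ ($D = \frac{6}{8} - \frac{3}{8 \left(-1\right)} = 6 \cdot \frac{1}{8} - - \frac{3}{8} = \frac{3}{4} + \frac{3}{8} = \frac{9}{8} \approx 1.125$)
$D + \left(\left(-4 - 1\right) - 1\right) 11 = \frac{9}{8} + \left(\left(-4 - 1\right) - 1\right) 11 = \frac{9}{8} + \left(-5 - 1\right) 11 = \frac{9}{8} - 66 = - \frac{519}{8}$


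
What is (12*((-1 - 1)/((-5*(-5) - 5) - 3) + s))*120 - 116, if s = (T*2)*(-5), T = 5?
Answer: -1228852/17 ≈ -72285.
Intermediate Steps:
s = -50 (s = (5*2)*(-5) = 10*(-5) = -50)
(12*((-1 - 1)/((-5*(-5) - 5) - 3) + s))*120 - 116 = (12*((-1 - 1)/((-5*(-5) - 5) - 3) - 50))*120 - 116 = (12*(-2/((25 - 5) - 3) - 50))*120 - 116 = (12*(-2/(20 - 3) - 50))*120 - 116 = (12*(-2/17 - 50))*120 - 116 = (12*(-852/17))*120 - 116 = -10224/17*120 - 116 = -1226880/17 - 116 = -1228852/17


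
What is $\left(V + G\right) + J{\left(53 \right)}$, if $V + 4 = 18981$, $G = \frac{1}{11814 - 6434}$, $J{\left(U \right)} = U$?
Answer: $\frac{102381401}{5380} \approx 19030.0$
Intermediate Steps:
$G = \frac{1}{5380} \approx 0.00018587$
$V = 18977$ ($V = -4 + 18981 = 18977$)
$\left(V + G\right) + J{\left(53 \right)} = \left(18977 + \frac{1}{5380}\right) + 53 = \frac{102096261}{5380} + 53 = \frac{102381401}{5380}$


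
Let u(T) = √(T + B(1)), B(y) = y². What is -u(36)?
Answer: -√37 ≈ -6.0828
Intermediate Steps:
u(T) = √(1 + T) (u(T) = √(T + 1²) = √(T + 1) = √(1 + T))
-u(36) = -√(1 + 36) = -√37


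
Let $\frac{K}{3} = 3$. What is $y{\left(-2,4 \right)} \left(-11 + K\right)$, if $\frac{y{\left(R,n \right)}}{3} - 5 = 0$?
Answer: $-30$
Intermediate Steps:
$K = 9$ ($K = 3 \cdot 3 = 9$)
$y{\left(R,n \right)} = 15$ ($y{\left(R,n \right)} = 15 + 3 \cdot 0 = 15 + 0 = 15$)
$y{\left(-2,4 \right)} \left(-11 + K\right) = 15 \left(-11 + 9\right) = 15 \left(-2\right) = -30$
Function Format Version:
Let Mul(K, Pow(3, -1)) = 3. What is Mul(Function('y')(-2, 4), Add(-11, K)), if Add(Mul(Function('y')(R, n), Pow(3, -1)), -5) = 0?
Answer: -30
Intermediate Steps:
K = 9 (K = Mul(3, 3) = 9)
Function('y')(R, n) = 15 (Function('y')(R, n) = Add(15, Mul(3, 0)) = Add(15, 0) = 15)
Mul(Function('y')(-2, 4), Add(-11, K)) = Mul(15, Add(-11, 9)) = Mul(15, -2) = -30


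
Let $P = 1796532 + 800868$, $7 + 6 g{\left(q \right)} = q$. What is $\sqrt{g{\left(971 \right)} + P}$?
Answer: $\frac{\sqrt{23378046}}{3} \approx 1611.7$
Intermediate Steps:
$g{\left(q \right)} = - \frac{7}{6} + \frac{q}{6}$
$P = 2597400$
$\sqrt{g{\left(971 \right)} + P} = \sqrt{\left(- \frac{7}{6} + \frac{1}{6} \cdot 971\right) + 2597400} = \sqrt{\left(- \frac{7}{6} + \frac{971}{6}\right) + 2597400} = \sqrt{\frac{482}{3} + 2597400} = \sqrt{\frac{7792682}{3}} = \frac{\sqrt{23378046}}{3}$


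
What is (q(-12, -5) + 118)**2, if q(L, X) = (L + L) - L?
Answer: 11236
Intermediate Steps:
q(L, X) = L (q(L, X) = 2*L - L = L)
(q(-12, -5) + 118)**2 = (-12 + 118)**2 = 106**2 = 11236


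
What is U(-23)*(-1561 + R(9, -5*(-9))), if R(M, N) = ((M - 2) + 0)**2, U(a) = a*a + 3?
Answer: -804384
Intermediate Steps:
U(a) = 3 + a**2 (U(a) = a**2 + 3 = 3 + a**2)
R(M, N) = (-2 + M)**2 (R(M, N) = ((-2 + M) + 0)**2 = (-2 + M)**2)
U(-23)*(-1561 + R(9, -5*(-9))) = (3 + (-23)**2)*(-1561 + (-2 + 9)**2) = (3 + 529)*(-1561 + 7**2) = 532*(-1561 + 49) = 532*(-1512) = -804384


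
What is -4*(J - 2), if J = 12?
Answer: -40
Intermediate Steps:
-4*(J - 2) = -4*(12 - 2) = -4*10 = -40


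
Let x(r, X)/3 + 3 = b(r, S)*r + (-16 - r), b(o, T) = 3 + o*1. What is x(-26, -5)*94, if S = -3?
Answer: 170610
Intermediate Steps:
b(o, T) = 3 + o
x(r, X) = -57 - 3*r + 3*r*(3 + r) (x(r, X) = -9 + 3*((3 + r)*r + (-16 - r)) = -9 + 3*(r*(3 + r) + (-16 - r)) = -9 + 3*(-16 - r + r*(3 + r)) = -9 + (-48 - 3*r + 3*r*(3 + r)) = -57 - 3*r + 3*r*(3 + r))
x(-26, -5)*94 = (-57 - 3*(-26) + 3*(-26)*(3 - 26))*94 = (-57 + 78 + 3*(-26)*(-23))*94 = (-57 + 78 + 1794)*94 = 1815*94 = 170610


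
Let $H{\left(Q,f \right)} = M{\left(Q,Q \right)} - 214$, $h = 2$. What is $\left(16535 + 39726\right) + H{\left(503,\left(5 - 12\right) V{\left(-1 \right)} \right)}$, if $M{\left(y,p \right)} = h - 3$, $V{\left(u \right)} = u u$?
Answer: $56046$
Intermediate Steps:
$V{\left(u \right)} = u^{2}$
$M{\left(y,p \right)} = -1$ ($M{\left(y,p \right)} = 2 - 3 = -1$)
$H{\left(Q,f \right)} = -215$ ($H{\left(Q,f \right)} = -1 - 214 = -215$)
$\left(16535 + 39726\right) + H{\left(503,\left(5 - 12\right) V{\left(-1 \right)} \right)} = \left(16535 + 39726\right) - 215 = 56261 - 215 = 56046$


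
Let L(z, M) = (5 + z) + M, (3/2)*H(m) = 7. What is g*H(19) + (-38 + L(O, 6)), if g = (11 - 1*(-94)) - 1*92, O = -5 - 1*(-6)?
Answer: 104/3 ≈ 34.667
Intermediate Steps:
H(m) = 14/3 (H(m) = (⅔)*7 = 14/3)
O = 1 (O = -5 + 6 = 1)
L(z, M) = 5 + M + z
g = 13 (g = (11 + 94) - 92 = 105 - 92 = 13)
g*H(19) + (-38 + L(O, 6)) = 13*(14/3) + (-38 + (5 + 6 + 1)) = 182/3 + (-38 + 12) = 182/3 - 26 = 104/3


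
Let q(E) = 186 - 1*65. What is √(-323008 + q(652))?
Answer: I*√322887 ≈ 568.23*I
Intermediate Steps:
q(E) = 121 (q(E) = 186 - 65 = 121)
√(-323008 + q(652)) = √(-323008 + 121) = √(-322887) = I*√322887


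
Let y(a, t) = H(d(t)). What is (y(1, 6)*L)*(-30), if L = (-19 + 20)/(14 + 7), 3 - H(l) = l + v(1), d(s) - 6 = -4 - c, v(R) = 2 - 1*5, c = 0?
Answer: -40/7 ≈ -5.7143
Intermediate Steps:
v(R) = -3 (v(R) = 2 - 5 = -3)
d(s) = 2 (d(s) = 6 + (-4 - 1*0) = 6 + (-4 + 0) = 6 - 4 = 2)
H(l) = 6 - l (H(l) = 3 - (l - 3) = 3 - (-3 + l) = 3 + (3 - l) = 6 - l)
L = 1/21 ≈ 0.047619
y(a, t) = 4 (y(a, t) = 6 - 1*2 = 6 - 2 = 4)
(y(1, 6)*L)*(-30) = (4*(1/21))*(-30) = (4/21)*(-30) = -40/7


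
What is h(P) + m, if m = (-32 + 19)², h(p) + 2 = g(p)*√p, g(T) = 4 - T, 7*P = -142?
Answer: 167 + 170*I*√994/49 ≈ 167.0 + 109.38*I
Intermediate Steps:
P = -142/7 (P = (⅐)*(-142) = -142/7 ≈ -20.286)
h(p) = -2 + √p*(4 - p) (h(p) = -2 + (4 - p)*√p = -2 + √p*(4 - p))
m = 169 (m = (-13)² = 169)
h(P) + m = (-2 + √(-142/7)*(4 - 1*(-142/7))) + 169 = (-2 + (I*√994/7)*(4 + 142/7)) + 169 = (-2 + (I*√994/7)*(170/7)) + 169 = (-2 + 170*I*√994/49) + 169 = 167 + 170*I*√994/49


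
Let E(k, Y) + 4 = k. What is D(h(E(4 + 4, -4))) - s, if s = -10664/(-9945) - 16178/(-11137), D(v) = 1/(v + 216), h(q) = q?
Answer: -12282676339/4873328460 ≈ -2.5204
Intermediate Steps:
E(k, Y) = -4 + k
D(v) = 1/(216 + v)
s = 279655178/110757465 (s = -10664*(-1/9945) - 16178*(-1/11137) = 10664/9945 + 16178/11137 = 279655178/110757465 ≈ 2.5249)
D(h(E(4 + 4, -4))) - s = 1/(216 + (-4 + (4 + 4))) - 1*279655178/110757465 = 1/(216 + (-4 + 8)) - 279655178/110757465 = 1/(216 + 4) - 279655178/110757465 = 1/220 - 279655178/110757465 = -12282676339/4873328460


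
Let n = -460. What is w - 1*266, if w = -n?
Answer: 194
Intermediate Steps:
w = 460 (w = -1*(-460) = 460)
w - 1*266 = 460 - 1*266 = 460 - 266 = 194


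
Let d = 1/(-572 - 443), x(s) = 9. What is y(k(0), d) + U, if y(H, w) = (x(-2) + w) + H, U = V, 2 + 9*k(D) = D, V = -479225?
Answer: -4377640199/9135 ≈ -4.7922e+5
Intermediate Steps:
k(D) = -2/9 + D/9
d = -1/1015 (d = 1/(-1015) = -1/1015 ≈ -0.00098522)
U = -479225
y(H, w) = 9 + H + w (y(H, w) = (9 + w) + H = 9 + H + w)
y(k(0), d) + U = (9 + (-2/9 + (1/9)*0) - 1/1015) - 479225 = (9 + (-2/9 + 0) - 1/1015) - 479225 = (9 - 2/9 - 1/1015) - 479225 = 80176/9135 - 479225 = -4377640199/9135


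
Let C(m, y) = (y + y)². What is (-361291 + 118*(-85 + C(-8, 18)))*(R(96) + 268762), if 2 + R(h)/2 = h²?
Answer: -62720285670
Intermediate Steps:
C(m, y) = 4*y² (C(m, y) = (2*y)² = 4*y²)
R(h) = -4 + 2*h²
(-361291 + 118*(-85 + C(-8, 18)))*(R(96) + 268762) = (-361291 + 118*(-85 + 4*18²))*((-4 + 2*96²) + 268762) = (-361291 + 118*(-85 + 4*324))*((-4 + 2*9216) + 268762) = (-361291 + 118*(-85 + 1296))*((-4 + 18432) + 268762) = (-361291 + 118*1211)*(18428 + 268762) = (-361291 + 142898)*287190 = -218393*287190 = -62720285670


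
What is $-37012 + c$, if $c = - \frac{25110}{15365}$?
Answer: $- \frac{113742898}{3073} \approx -37014.0$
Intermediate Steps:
$c = - \frac{5022}{3073}$ ($c = \left(-25110\right) \frac{1}{15365} = - \frac{5022}{3073} \approx -1.6342$)
$-37012 + c = -37012 - \frac{5022}{3073} = - \frac{113742898}{3073}$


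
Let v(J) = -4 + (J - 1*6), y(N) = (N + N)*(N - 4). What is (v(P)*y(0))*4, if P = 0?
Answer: 0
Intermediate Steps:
y(N) = 2*N*(-4 + N) (y(N) = (2*N)*(-4 + N) = 2*N*(-4 + N))
v(J) = -10 + J (v(J) = -4 + (J - 6) = -4 + (-6 + J) = -10 + J)
(v(P)*y(0))*4 = ((-10 + 0)*(2*0*(-4 + 0)))*4 = -20*0*(-4)*4 = -10*0*4 = 0*4 = 0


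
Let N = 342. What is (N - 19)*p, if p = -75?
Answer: -24225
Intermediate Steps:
(N - 19)*p = (342 - 19)*(-75) = 323*(-75) = -24225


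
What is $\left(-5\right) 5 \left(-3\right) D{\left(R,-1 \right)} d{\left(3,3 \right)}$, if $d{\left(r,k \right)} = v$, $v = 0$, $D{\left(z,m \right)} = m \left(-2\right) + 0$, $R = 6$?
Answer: $0$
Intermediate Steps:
$D{\left(z,m \right)} = - 2 m$ ($D{\left(z,m \right)} = - 2 m + 0 = - 2 m$)
$d{\left(r,k \right)} = 0$
$\left(-5\right) 5 \left(-3\right) D{\left(R,-1 \right)} d{\left(3,3 \right)} = \left(-5\right) 5 \left(-3\right) \left(\left(-2\right) \left(-1\right)\right) 0 = \left(-25\right) \left(-3\right) 2 \cdot 0 = 75 \cdot 2 \cdot 0 = 150 \cdot 0 = 0$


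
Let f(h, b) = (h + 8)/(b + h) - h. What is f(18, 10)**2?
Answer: 57121/196 ≈ 291.43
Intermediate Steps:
f(h, b) = -h + (8 + h)/(b + h) (f(h, b) = (8 + h)/(b + h) - h = -h + (8 + h)/(b + h))
f(18, 10)**2 = ((8 + 18 - 1*18**2 - 1*10*18)/(10 + 18))**2 = ((8 + 18 - 1*324 - 180)/28)**2 = ((8 + 18 - 324 - 180)/28)**2 = ((1/28)*(-478))**2 = (-239/14)**2 = 57121/196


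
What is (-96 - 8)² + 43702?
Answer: 54518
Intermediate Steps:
(-96 - 8)² + 43702 = (-104)² + 43702 = 10816 + 43702 = 54518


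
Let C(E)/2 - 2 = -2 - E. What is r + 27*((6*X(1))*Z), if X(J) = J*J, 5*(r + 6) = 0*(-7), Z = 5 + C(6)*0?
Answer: 804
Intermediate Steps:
C(E) = -2*E (C(E) = 4 + 2*(-2 - E) = 4 + (-4 - 2*E) = -2*E)
Z = 5 (Z = 5 - 2*6*0 = 5 - 12*0 = 5 + 0 = 5)
r = -6 (r = -6 + (0*(-7))/5 = -6 + (⅕)*0 = -6 + 0 = -6)
X(J) = J²
r + 27*((6*X(1))*Z) = -6 + 27*((6*1²)*5) = -6 + 27*((6*1)*5) = -6 + 27*(6*5) = -6 + 27*30 = -6 + 810 = 804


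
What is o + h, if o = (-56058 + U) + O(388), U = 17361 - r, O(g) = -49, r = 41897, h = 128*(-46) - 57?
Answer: -86588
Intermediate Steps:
h = -5945 (h = -5888 - 57 = -5945)
U = -24536 (U = 17361 - 1*41897 = 17361 - 41897 = -24536)
o = -80643 (o = (-56058 - 24536) - 49 = -80594 - 49 = -80643)
o + h = -80643 - 5945 = -86588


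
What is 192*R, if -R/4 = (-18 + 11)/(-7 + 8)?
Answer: 5376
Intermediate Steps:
R = 28 (R = -4*(-18 + 11)/(-7 + 8) = -(-28)/1 = -(-28) = -4*(-7) = 28)
192*R = 192*28 = 5376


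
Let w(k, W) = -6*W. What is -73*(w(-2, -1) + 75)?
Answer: -5913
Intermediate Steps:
-73*(w(-2, -1) + 75) = -73*(-6*(-1) + 75) = -73*(6 + 75) = -73*81 = -5913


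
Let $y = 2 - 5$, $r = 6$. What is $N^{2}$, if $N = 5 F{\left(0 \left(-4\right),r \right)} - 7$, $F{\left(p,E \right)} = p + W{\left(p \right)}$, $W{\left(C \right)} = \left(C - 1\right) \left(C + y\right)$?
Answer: $64$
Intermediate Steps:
$y = -3$
$W{\left(C \right)} = \left(-1 + C\right) \left(-3 + C\right)$ ($W{\left(C \right)} = \left(C - 1\right) \left(C - 3\right) = \left(-1 + C\right) \left(-3 + C\right)$)
$F{\left(p,E \right)} = 3 + p^{2} - 3 p$ ($F{\left(p,E \right)} = p + \left(3 + p^{2} - 4 p\right) = 3 + p^{2} - 3 p$)
$N = 8$ ($N = 5 \left(3 + \left(0 \left(-4\right)\right)^{2} - 3 \cdot 0 \left(-4\right)\right) - 7 = 5 \left(3 + 0^{2} - 0\right) - 7 = 5 \left(3 + 0 + 0\right) - 7 = 5 \cdot 3 - 7 = 15 - 7 = 8$)
$N^{2} = 8^{2} = 64$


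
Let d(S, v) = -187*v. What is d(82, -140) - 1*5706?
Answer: 20474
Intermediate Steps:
d(82, -140) - 1*5706 = -187*(-140) - 1*5706 = 26180 - 5706 = 20474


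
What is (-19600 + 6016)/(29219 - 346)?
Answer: -13584/28873 ≈ -0.47047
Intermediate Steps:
(-19600 + 6016)/(29219 - 346) = -13584/28873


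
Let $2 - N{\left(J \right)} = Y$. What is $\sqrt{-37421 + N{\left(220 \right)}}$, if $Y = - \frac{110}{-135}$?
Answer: $\frac{i \sqrt{3031005}}{9} \approx 193.44 i$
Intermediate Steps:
$Y = \frac{22}{27}$ ($Y = \left(-110\right) \left(- \frac{1}{135}\right) = \frac{22}{27} \approx 0.81481$)
$N{\left(J \right)} = \frac{32}{27}$ ($N{\left(J \right)} = 2 - \frac{22}{27} = \frac{32}{27}$)
$\sqrt{-37421 + N{\left(220 \right)}} = \sqrt{-37421 + \frac{32}{27}} = \sqrt{- \frac{1010335}{27}} = \frac{i \sqrt{3031005}}{9}$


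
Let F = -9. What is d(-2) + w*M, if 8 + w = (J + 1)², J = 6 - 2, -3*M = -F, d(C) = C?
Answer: -53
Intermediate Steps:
M = -3 (M = -(-1)*(-9)/3 = -⅓*9 = -3)
J = 4
w = 17 (w = -8 + (4 + 1)² = -8 + 5² = -8 + 25 = 17)
d(-2) + w*M = -2 + 17*(-3) = -2 - 51 = -53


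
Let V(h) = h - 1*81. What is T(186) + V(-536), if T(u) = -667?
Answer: -1284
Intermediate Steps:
V(h) = -81 + h (V(h) = h - 81 = -81 + h)
T(186) + V(-536) = -667 + (-81 - 536) = -667 - 617 = -1284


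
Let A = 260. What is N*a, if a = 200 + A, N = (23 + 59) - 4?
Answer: 35880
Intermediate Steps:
N = 78 (N = 82 - 4 = 78)
a = 460 (a = 200 + 260 = 460)
N*a = 78*460 = 35880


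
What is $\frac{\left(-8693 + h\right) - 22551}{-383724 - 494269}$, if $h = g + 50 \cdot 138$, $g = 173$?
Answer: $\frac{24171}{877993} \approx 0.02753$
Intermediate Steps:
$h = 7073$ ($h = 173 + 50 \cdot 138 = 173 + 6900 = 7073$)
$\frac{\left(-8693 + h\right) - 22551}{-383724 - 494269} = \frac{\left(-8693 + 7073\right) - 22551}{-383724 - 494269} = \frac{-1620 - 22551}{-877993} = \left(-24171\right) \left(- \frac{1}{877993}\right) = \frac{24171}{877993}$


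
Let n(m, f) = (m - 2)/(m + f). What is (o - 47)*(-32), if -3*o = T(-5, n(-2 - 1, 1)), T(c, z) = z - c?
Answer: 1584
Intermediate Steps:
n(m, f) = (-2 + m)/(f + m)
o = -5/2 (o = -((-2 + (-2 - 1))/(1 + (-2 - 1)) - 1*(-5))/3 = -((-2 - 3)/(1 - 3) + 5)/3 = -(-5/(-2) + 5)/3 = -(-½*(-5) + 5)/3 = -(5/2 + 5)/3 = -⅓*15/2 = -5/2 ≈ -2.5000)
(o - 47)*(-32) = (-5/2 - 47)*(-32) = -99/2*(-32) = 1584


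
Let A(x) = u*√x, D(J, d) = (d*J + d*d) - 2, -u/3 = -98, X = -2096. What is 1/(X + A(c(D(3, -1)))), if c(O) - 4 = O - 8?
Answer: -131/317794 - 147*I*√2/1271176 ≈ -0.00041222 - 0.00016354*I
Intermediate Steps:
u = 294 (u = -3*(-98) = 294)
D(J, d) = -2 + d² + J*d (D(J, d) = (J*d + d²) - 2 = (d² + J*d) - 2 = -2 + d² + J*d)
c(O) = -4 + O (c(O) = 4 + (O - 8) = 4 + (-8 + O) = -4 + O)
A(x) = 294*√x
1/(X + A(c(D(3, -1)))) = 1/(-2096 + 294*√(-4 + (-2 + (-1)² + 3*(-1)))) = 1/(-2096 + 294*√(-4 + (-2 + 1 - 3))) = 1/(-2096 + 294*√(-4 - 4)) = 1/(-2096 + 294*√(-8)) = 1/(-2096 + 294*(2*I*√2)) = 1/(-2096 + 588*I*√2)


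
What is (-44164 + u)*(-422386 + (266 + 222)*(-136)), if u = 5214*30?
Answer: -54865569024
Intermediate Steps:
u = 156420
(-44164 + u)*(-422386 + (266 + 222)*(-136)) = (-44164 + 156420)*(-422386 + (266 + 222)*(-136)) = 112256*(-422386 + 488*(-136)) = 112256*(-422386 - 66368) = 112256*(-488754) = -54865569024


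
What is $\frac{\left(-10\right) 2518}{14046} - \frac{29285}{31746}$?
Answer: $- \frac{201783565}{74317386} \approx -2.7152$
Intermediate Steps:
$\frac{\left(-10\right) 2518}{14046} - \frac{29285}{31746} = \left(-25180\right) \frac{1}{14046} - \frac{29285}{31746} = - \frac{12590}{7023} - \frac{29285}{31746} = - \frac{201783565}{74317386}$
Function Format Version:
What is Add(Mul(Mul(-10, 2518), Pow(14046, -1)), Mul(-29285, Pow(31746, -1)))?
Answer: Rational(-201783565, 74317386) ≈ -2.7152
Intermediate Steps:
Add(Mul(Mul(-10, 2518), Pow(14046, -1)), Mul(-29285, Pow(31746, -1))) = Add(Mul(-25180, Rational(1, 14046)), Mul(-29285, Rational(1, 31746))) = Add(Rational(-12590, 7023), Rational(-29285, 31746)) = Rational(-201783565, 74317386)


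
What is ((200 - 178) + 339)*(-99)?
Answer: -35739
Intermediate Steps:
((200 - 178) + 339)*(-99) = (22 + 339)*(-99) = 361*(-99) = -35739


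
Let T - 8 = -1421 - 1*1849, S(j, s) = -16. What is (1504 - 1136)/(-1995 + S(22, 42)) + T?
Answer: -6560250/2011 ≈ -3262.2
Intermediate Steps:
T = -3262 (T = 8 + (-1421 - 1*1849) = 8 + (-1421 - 1849) = 8 - 3270 = -3262)
(1504 - 1136)/(-1995 + S(22, 42)) + T = (1504 - 1136)/(-1995 - 16) - 3262 = 368/(-2011) - 3262 = 368*(-1/2011) - 3262 = -368/2011 - 3262 = -6560250/2011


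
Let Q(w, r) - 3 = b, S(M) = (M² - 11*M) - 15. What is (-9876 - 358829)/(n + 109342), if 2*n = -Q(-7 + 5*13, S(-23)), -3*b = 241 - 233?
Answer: -2212230/656051 ≈ -3.3720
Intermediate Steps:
S(M) = -15 + M² - 11*M
b = -8/3 (b = -(241 - 233)/3 = -⅓*8 = -8/3 ≈ -2.6667)
Q(w, r) = ⅓ (Q(w, r) = 3 - 8/3 = ⅓)
n = -⅙ (n = (-1*⅓)/2 = (½)*(-⅓) = -⅙ ≈ -0.16667)
(-9876 - 358829)/(n + 109342) = (-9876 - 358829)/(-⅙ + 109342) = -368705/656051/6 = -368705*6/656051 = -2212230/656051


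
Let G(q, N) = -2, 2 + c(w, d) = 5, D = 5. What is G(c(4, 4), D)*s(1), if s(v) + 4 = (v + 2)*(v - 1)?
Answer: 8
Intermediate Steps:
c(w, d) = 3 (c(w, d) = -2 + 5 = 3)
s(v) = -4 + (-1 + v)*(2 + v) (s(v) = -4 + (v + 2)*(v - 1) = -4 + (2 + v)*(-1 + v) = -4 + (-1 + v)*(2 + v))
G(c(4, 4), D)*s(1) = -2*(-6 + 1 + 1**2) = -2*(-6 + 1 + 1) = -2*(-4) = 8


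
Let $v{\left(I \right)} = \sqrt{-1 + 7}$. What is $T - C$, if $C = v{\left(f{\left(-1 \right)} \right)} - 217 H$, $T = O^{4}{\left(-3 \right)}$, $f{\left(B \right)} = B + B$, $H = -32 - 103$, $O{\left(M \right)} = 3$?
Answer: $-29214 - \sqrt{6} \approx -29216.0$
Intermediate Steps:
$H = -135$
$f{\left(B \right)} = 2 B$
$T = 81$ ($T = 3^{4} = 81$)
$v{\left(I \right)} = \sqrt{6}$
$C = 29295 + \sqrt{6}$ ($C = \sqrt{6} - -29295 = \sqrt{6} + 29295 = 29295 + \sqrt{6} \approx 29297.0$)
$T - C = 81 - \left(29295 + \sqrt{6}\right) = -29214 - \sqrt{6}$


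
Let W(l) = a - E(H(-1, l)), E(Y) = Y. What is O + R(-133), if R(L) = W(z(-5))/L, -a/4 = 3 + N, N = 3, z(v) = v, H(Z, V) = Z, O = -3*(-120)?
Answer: 47903/133 ≈ 360.17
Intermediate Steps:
O = 360
a = -24 (a = -4*(3 + 3) = -4*6 = -24)
W(l) = -23 (W(l) = -24 - 1*(-1) = -24 + 1 = -23)
R(L) = -23/L
O + R(-133) = 360 - 23/(-133) = 360 - 23*(-1/133) = 360 + 23/133 = 47903/133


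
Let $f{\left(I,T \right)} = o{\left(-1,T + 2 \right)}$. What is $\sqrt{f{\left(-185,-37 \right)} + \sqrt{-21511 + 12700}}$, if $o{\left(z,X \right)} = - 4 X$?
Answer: $\sqrt{140 + 3 i \sqrt{979}} \approx 12.421 + 3.7786 i$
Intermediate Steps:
$f{\left(I,T \right)} = -8 - 4 T$ ($f{\left(I,T \right)} = - 4 \left(T + 2\right) = - 4 \left(2 + T\right) = -8 - 4 T$)
$\sqrt{f{\left(-185,-37 \right)} + \sqrt{-21511 + 12700}} = \sqrt{\left(-8 - -148\right) + \sqrt{-21511 + 12700}} = \sqrt{\left(-8 + 148\right) + \sqrt{-8811}} = \sqrt{140 + 3 i \sqrt{979}}$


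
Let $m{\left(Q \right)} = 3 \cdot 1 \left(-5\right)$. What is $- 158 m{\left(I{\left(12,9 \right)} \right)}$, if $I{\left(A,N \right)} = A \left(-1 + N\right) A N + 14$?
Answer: $2370$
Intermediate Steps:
$I{\left(A,N \right)} = 14 + N A^{2} \left(-1 + N\right)$ ($I{\left(A,N \right)} = A^{2} \left(-1 + N\right) N + 14 = N A^{2} \left(-1 + N\right) + 14 = 14 + N A^{2} \left(-1 + N\right)$)
$m{\left(Q \right)} = -15$ ($m{\left(Q \right)} = 3 \left(-5\right) = -15$)
$- 158 m{\left(I{\left(12,9 \right)} \right)} = \left(-158\right) \left(-15\right) = 2370$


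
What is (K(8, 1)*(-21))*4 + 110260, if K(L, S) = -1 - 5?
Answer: 110764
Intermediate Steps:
K(L, S) = -6
(K(8, 1)*(-21))*4 + 110260 = -6*(-21)*4 + 110260 = 126*4 + 110260 = 504 + 110260 = 110764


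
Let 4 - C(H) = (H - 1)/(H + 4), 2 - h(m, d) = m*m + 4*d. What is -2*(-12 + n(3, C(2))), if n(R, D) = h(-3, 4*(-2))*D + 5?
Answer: -533/3 ≈ -177.67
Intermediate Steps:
h(m, d) = 2 - m**2 - 4*d (h(m, d) = 2 - (m*m + 4*d) = 2 - (m**2 + 4*d) = 2 + (-m**2 - 4*d) = 2 - m**2 - 4*d)
C(H) = 4 - (-1 + H)/(4 + H) (C(H) = 4 - (H - 1)/(H + 4) = 4 - (-1 + H)/(4 + H))
n(R, D) = 5 + 25*D (n(R, D) = (2 - 1*(-3)**2 - 16*(-2))*D + 5 = (2 - 1*9 - 4*(-8))*D + 5 = (2 - 9 + 32)*D + 5 = 25*D + 5 = 5 + 25*D)
-2*(-12 + n(3, C(2))) = -2*(-12 + (5 + 25*((17 + 3*2)/(4 + 2)))) = -2*(-12 + (5 + 25*((17 + 6)/6))) = -2*(-12 + (5 + 25*((1/6)*23))) = -2*(-12 + (5 + 25*(23/6))) = -2*(-12 + (5 + 575/6)) = -2*(-12 + 605/6) = -2*533/6 = -533/3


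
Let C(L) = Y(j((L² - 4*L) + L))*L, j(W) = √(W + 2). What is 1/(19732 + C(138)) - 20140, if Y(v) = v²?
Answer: -52181692719/2590948 ≈ -20140.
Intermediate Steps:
j(W) = √(2 + W)
C(L) = L*(2 + L² - 3*L) (C(L) = (√(2 + ((L² - 4*L) + L)))²*L = (√(2 + (L² - 3*L)))²*L = (√(2 + L² - 3*L))²*L = (2 + L² - 3*L)*L = L*(2 + L² - 3*L))
1/(19732 + C(138)) - 20140 = 1/(19732 + 138*(2 + 138*(-3 + 138))) - 20140 = 1/(19732 + 138*(2 + 138*135)) - 20140 = 1/(19732 + 138*(2 + 18630)) - 20140 = 1/(19732 + 138*18632) - 20140 = 1/(19732 + 2571216) - 20140 = 1/2590948 - 20140 = -52181692719/2590948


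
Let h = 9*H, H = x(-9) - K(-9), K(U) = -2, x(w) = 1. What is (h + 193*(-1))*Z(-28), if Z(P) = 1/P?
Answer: 83/14 ≈ 5.9286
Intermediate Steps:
H = 3 (H = 1 - 1*(-2) = 1 + 2 = 3)
h = 27 (h = 9*3 = 27)
(h + 193*(-1))*Z(-28) = (27 + 193*(-1))/(-28) = (27 - 193)*(-1/28) = -166*(-1/28) = 83/14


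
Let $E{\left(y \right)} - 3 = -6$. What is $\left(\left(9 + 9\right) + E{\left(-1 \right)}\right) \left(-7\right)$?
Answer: $-105$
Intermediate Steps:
$E{\left(y \right)} = -3$ ($E{\left(y \right)} = 3 - 6 = -3$)
$\left(\left(9 + 9\right) + E{\left(-1 \right)}\right) \left(-7\right) = \left(\left(9 + 9\right) - 3\right) \left(-7\right) = \left(18 - 3\right) \left(-7\right) = 15 \left(-7\right) = -105$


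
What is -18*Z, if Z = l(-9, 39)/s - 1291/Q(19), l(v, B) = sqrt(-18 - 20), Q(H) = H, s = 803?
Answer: 23238/19 - 18*I*sqrt(38)/803 ≈ 1223.1 - 0.13818*I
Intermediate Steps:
l(v, B) = I*sqrt(38) (l(v, B) = sqrt(-38) = I*sqrt(38))
Z = -1291/19 + I*sqrt(38)/803 (Z = (I*sqrt(38))/803 - 1291/19 = (I*sqrt(38))*(1/803) - 1291*1/19 = I*sqrt(38)/803 - 1291/19 = -1291/19 + I*sqrt(38)/803 ≈ -67.947 + 0.0076767*I)
-18*Z = -18*(-1291/19 + I*sqrt(38)/803) = 23238/19 - 18*I*sqrt(38)/803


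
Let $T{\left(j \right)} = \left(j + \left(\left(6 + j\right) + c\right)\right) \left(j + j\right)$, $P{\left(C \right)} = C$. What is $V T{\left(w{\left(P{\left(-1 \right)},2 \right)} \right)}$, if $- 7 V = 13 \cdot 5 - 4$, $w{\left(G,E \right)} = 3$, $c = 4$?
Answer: $- \frac{5856}{7} \approx -836.57$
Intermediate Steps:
$T{\left(j \right)} = 2 j \left(10 + 2 j\right)$ ($T{\left(j \right)} = \left(j + \left(\left(6 + j\right) + 4\right)\right) \left(j + j\right) = \left(j + \left(10 + j\right)\right) 2 j = \left(10 + 2 j\right) 2 j = 2 j \left(10 + 2 j\right)$)
$V = - \frac{61}{7}$ ($V = - \frac{13 \cdot 5 - 4}{7} = - \frac{65 - 4}{7} = \left(- \frac{1}{7}\right) 61 = - \frac{61}{7} \approx -8.7143$)
$V T{\left(w{\left(P{\left(-1 \right)},2 \right)} \right)} = - \frac{61 \cdot 4 \cdot 3 \left(5 + 3\right)}{7} = - \frac{61 \cdot 4 \cdot 3 \cdot 8}{7} = \left(- \frac{61}{7}\right) 96 = - \frac{5856}{7}$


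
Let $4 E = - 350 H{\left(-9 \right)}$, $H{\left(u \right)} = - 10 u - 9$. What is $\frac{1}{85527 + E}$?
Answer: $\frac{2}{156879} \approx 1.2749 \cdot 10^{-5}$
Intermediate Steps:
$H{\left(u \right)} = -9 - 10 u$
$E = - \frac{14175}{2}$ ($E = \frac{\left(-350\right) \left(-9 - -90\right)}{4} = \frac{\left(-350\right) \left(-9 + 90\right)}{4} = \frac{\left(-350\right) 81}{4} = \frac{1}{4} \left(-28350\right) = - \frac{14175}{2} \approx -7087.5$)
$\frac{1}{85527 + E} = \frac{1}{85527 - \frac{14175}{2}} = \frac{1}{\frac{156879}{2}} = \frac{2}{156879}$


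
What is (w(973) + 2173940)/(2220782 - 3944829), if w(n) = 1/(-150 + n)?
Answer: -1789152621/1418890681 ≈ -1.2610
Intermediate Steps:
(w(973) + 2173940)/(2220782 - 3944829) = (1/(-150 + 973) + 2173940)/(2220782 - 3944829) = (1/823 + 2173940)/(-1724047) = (1/823 + 2173940)*(-1/1724047) = (1789152621/823)*(-1/1724047) = -1789152621/1418890681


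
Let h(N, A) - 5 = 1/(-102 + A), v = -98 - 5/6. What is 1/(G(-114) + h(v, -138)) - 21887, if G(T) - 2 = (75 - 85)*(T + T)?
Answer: -12013314433/548879 ≈ -21887.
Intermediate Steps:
G(T) = 2 - 20*T (G(T) = 2 + (75 - 85)*(T + T) = 2 - 20*T)
v = -593/6 (v = -98 - 5/6 = -98 - 1*⅚ = -98 - ⅚ = -593/6 ≈ -98.833)
h(N, A) = 5 + 1/(-102 + A)
1/(G(-114) + h(v, -138)) - 21887 = 1/((2 - 20*(-114)) + (-509 + 5*(-138))/(-102 - 138)) - 21887 = 1/((2 + 2280) + (-509 - 690)/(-240)) - 21887 = 1/(2282 - 1/240*(-1199)) - 21887 = 1/(2282 + 1199/240) - 21887 = 1/(548879/240) - 21887 = 240/548879 - 21887 = -12013314433/548879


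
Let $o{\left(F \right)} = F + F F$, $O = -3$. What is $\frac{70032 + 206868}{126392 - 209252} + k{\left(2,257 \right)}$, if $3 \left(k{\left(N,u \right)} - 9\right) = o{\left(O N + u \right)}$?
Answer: $\frac{29124818}{1381} \approx 21090.0$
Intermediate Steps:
$o{\left(F \right)} = F + F^{2}$
$k{\left(N,u \right)} = 9 + \frac{\left(u - 3 N\right) \left(1 + u - 3 N\right)}{3}$ ($k{\left(N,u \right)} = 9 + \frac{\left(- 3 N + u\right) \left(1 - \left(- u + 3 N\right)\right)}{3} = 9 + \frac{\left(u - 3 N\right) \left(1 - \left(- u + 3 N\right)\right)}{3} = 9 + \frac{\left(u - 3 N\right) \left(1 + u - 3 N\right)}{3}$)
$\frac{70032 + 206868}{126392 - 209252} + k{\left(2,257 \right)} = \frac{70032 + 206868}{126392 - 209252} + \left(9 + \frac{\left(257 - 6\right) \left(1 + 257 - 6\right)}{3}\right) = \frac{276900}{-82860} + \left(9 + \frac{\left(257 - 6\right) \left(1 + 257 - 6\right)}{3}\right) = 276900 \left(- \frac{1}{82860}\right) + \left(9 + \frac{1}{3} \cdot 251 \cdot 252\right) = - \frac{4615}{1381} + \left(9 + 21084\right) = - \frac{4615}{1381} + 21093 = \frac{29124818}{1381}$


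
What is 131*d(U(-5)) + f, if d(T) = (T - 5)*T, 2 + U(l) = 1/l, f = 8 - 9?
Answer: 51851/25 ≈ 2074.0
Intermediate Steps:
f = -1
U(l) = -2 + 1/l
d(T) = T*(-5 + T) (d(T) = (-5 + T)*T = T*(-5 + T))
131*d(U(-5)) + f = 131*((-2 + 1/(-5))*(-5 + (-2 + 1/(-5)))) - 1 = 131*((-2 - 1/5)*(-5 + (-2 - 1/5))) - 1 = 131*(-11*(-5 - 11/5)/5) - 1 = 131*(-11/5*(-36/5)) - 1 = 131*(396/25) - 1 = 51876/25 - 1 = 51851/25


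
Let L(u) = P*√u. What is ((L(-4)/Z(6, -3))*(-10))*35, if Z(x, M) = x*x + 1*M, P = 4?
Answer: -2800*I/33 ≈ -84.849*I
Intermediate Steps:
Z(x, M) = M + x² (Z(x, M) = x² + M = M + x²)
L(u) = 4*√u
((L(-4)/Z(6, -3))*(-10))*35 = (((4*√(-4))/(-3 + 6²))*(-10))*35 = (((4*(2*I))/(-3 + 36))*(-10))*35 = (((8*I)/33)*(-10))*35 = (((8*I)*(1/33))*(-10))*35 = ((8*I/33)*(-10))*35 = -80*I/33*35 = -2800*I/33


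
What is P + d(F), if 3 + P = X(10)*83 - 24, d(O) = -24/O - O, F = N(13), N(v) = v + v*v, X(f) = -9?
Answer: -87008/91 ≈ -956.13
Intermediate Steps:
N(v) = v + v**2
F = 182 (F = 13*(1 + 13) = 13*14 = 182)
d(O) = -O - 24/O
P = -774 (P = -3 + (-9*83 - 24) = -3 + (-747 - 24) = -3 - 771 = -774)
P + d(F) = -774 + (-1*182 - 24/182) = -774 + (-182 - 24*1/182) = -774 + (-182 - 12/91) = -774 - 16574/91 = -87008/91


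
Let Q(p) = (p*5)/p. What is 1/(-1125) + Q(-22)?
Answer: 5624/1125 ≈ 4.9991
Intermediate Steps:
Q(p) = 5 (Q(p) = (5*p)/p = 5)
1/(-1125) + Q(-22) = 1/(-1125) + 5 = -1/1125 + 5 = 5624/1125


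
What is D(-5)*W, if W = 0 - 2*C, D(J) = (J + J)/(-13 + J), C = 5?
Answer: -50/9 ≈ -5.5556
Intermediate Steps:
D(J) = 2*J/(-13 + J) (D(J) = (2*J)/(-13 + J) = 2*J/(-13 + J))
W = -10 (W = 0 - 2*5 = 0 - 10 = -10)
D(-5)*W = (2*(-5)/(-13 - 5))*(-10) = (2*(-5)/(-18))*(-10) = (2*(-5)*(-1/18))*(-10) = (5/9)*(-10) = -50/9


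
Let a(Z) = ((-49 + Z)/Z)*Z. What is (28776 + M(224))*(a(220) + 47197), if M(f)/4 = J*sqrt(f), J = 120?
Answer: 1363061568 + 90946560*sqrt(14) ≈ 1.7034e+9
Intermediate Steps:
a(Z) = -49 + Z (a(Z) = ((-49 + Z)/Z)*Z = -49 + Z)
M(f) = 480*sqrt(f) (M(f) = 4*(120*sqrt(f)) = 480*sqrt(f))
(28776 + M(224))*(a(220) + 47197) = (28776 + 480*sqrt(224))*((-49 + 220) + 47197) = (28776 + 480*(4*sqrt(14)))*(171 + 47197) = (28776 + 1920*sqrt(14))*47368 = 1363061568 + 90946560*sqrt(14)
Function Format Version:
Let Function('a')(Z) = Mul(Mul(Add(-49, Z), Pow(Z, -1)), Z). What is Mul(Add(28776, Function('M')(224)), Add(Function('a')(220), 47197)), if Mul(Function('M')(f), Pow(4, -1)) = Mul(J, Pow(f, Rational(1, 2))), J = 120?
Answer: Add(1363061568, Mul(90946560, Pow(14, Rational(1, 2)))) ≈ 1.7034e+9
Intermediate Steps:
Function('a')(Z) = Add(-49, Z) (Function('a')(Z) = Mul(Mul(Pow(Z, -1), Add(-49, Z)), Z) = Add(-49, Z))
Function('M')(f) = Mul(480, Pow(f, Rational(1, 2))) (Function('M')(f) = Mul(4, Mul(120, Pow(f, Rational(1, 2)))) = Mul(480, Pow(f, Rational(1, 2))))
Mul(Add(28776, Function('M')(224)), Add(Function('a')(220), 47197)) = Mul(Add(28776, Mul(480, Pow(224, Rational(1, 2)))), Add(Add(-49, 220), 47197)) = Mul(Add(28776, Mul(480, Mul(4, Pow(14, Rational(1, 2))))), Add(171, 47197)) = Mul(Add(28776, Mul(1920, Pow(14, Rational(1, 2)))), 47368) = Add(1363061568, Mul(90946560, Pow(14, Rational(1, 2))))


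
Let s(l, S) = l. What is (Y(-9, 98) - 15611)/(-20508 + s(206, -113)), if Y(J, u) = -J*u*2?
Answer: 13847/20302 ≈ 0.68205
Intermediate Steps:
Y(J, u) = -2*J*u (Y(J, u) = -J*u*2 = -2*J*u)
(Y(-9, 98) - 15611)/(-20508 + s(206, -113)) = (-2*(-9)*98 - 15611)/(-20508 + 206) = (1764 - 15611)/(-20302) = -13847*(-1/20302) = 13847/20302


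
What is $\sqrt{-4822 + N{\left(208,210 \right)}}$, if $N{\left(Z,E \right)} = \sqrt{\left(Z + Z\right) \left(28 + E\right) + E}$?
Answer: $\sqrt{-4822 + \sqrt{99218}} \approx 67.134 i$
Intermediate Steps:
$N{\left(Z,E \right)} = \sqrt{E + 2 Z \left(28 + E\right)}$ ($N{\left(Z,E \right)} = \sqrt{2 Z \left(28 + E\right) + E} = \sqrt{E + 2 Z \left(28 + E\right)}$)
$\sqrt{-4822 + N{\left(208,210 \right)}} = \sqrt{-4822 + \sqrt{210 + 56 \cdot 208 + 2 \cdot 210 \cdot 208}} = \sqrt{-4822 + \sqrt{210 + 11648 + 87360}} = \sqrt{-4822 + \sqrt{99218}}$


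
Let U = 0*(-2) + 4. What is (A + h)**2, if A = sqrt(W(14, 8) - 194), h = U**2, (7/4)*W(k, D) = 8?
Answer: (112 + I*sqrt(9282))**2/49 ≈ 66.571 + 440.43*I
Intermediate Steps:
W(k, D) = 32/7 (W(k, D) = (4/7)*8 = 32/7)
U = 4 (U = 0 + 4 = 4)
h = 16 (h = 4**2 = 16)
A = I*sqrt(9282)/7 (A = sqrt(32/7 - 194) = sqrt(-1326/7) = I*sqrt(9282)/7 ≈ 13.763*I)
(A + h)**2 = (I*sqrt(9282)/7 + 16)**2 = (16 + I*sqrt(9282)/7)**2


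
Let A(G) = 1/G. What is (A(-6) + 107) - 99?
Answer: 47/6 ≈ 7.8333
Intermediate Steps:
(A(-6) + 107) - 99 = (1/(-6) + 107) - 99 = (-⅙ + 107) - 99 = 641/6 - 99 = 47/6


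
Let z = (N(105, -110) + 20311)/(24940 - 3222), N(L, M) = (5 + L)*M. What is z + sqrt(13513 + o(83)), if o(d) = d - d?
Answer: 8211/21718 + sqrt(13513) ≈ 116.62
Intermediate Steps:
N(L, M) = M*(5 + L)
o(d) = 0
z = 8211/21718 (z = (-110*(5 + 105) + 20311)/(24940 - 3222) = (-110*110 + 20311)/21718 = (-12100 + 20311)*(1/21718) = 8211*(1/21718) = 8211/21718 ≈ 0.37807)
z + sqrt(13513 + o(83)) = 8211/21718 + sqrt(13513 + 0) = 8211/21718 + sqrt(13513)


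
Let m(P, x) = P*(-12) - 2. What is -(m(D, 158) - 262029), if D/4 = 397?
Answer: 281087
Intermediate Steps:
D = 1588 (D = 4*397 = 1588)
m(P, x) = -2 - 12*P (m(P, x) = -12*P - 2 = -2 - 12*P)
-(m(D, 158) - 262029) = -((-2 - 12*1588) - 262029) = -((-2 - 19056) - 262029) = -(-19058 - 262029) = -1*(-281087) = 281087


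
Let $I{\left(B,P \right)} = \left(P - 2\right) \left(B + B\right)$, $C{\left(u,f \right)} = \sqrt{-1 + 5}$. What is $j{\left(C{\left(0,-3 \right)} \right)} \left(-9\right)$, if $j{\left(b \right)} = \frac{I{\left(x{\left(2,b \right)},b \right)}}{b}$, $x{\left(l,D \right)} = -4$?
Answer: $0$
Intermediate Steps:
$C{\left(u,f \right)} = 2$ ($C{\left(u,f \right)} = \sqrt{4} = 2$)
$I{\left(B,P \right)} = 2 B \left(-2 + P\right)$ ($I{\left(B,P \right)} = \left(-2 + P\right) 2 B = 2 B \left(-2 + P\right)$)
$j{\left(b \right)} = \frac{16 - 8 b}{b}$ ($j{\left(b \right)} = \frac{2 \left(-4\right) \left(-2 + b\right)}{b} = \frac{16 - 8 b}{b}$)
$j{\left(C{\left(0,-3 \right)} \right)} \left(-9\right) = \left(-8 + \frac{16}{2}\right) \left(-9\right) = \left(-8 + 16 \cdot \frac{1}{2}\right) \left(-9\right) = \left(-8 + 8\right) \left(-9\right) = 0 \left(-9\right) = 0$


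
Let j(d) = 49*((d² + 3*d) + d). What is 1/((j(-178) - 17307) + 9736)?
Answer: 1/1510057 ≈ 6.6223e-7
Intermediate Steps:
j(d) = 49*d² + 196*d (j(d) = 49*(d² + 4*d) = 49*d² + 196*d)
1/((j(-178) - 17307) + 9736) = 1/((49*(-178)*(4 - 178) - 17307) + 9736) = 1/((49*(-178)*(-174) - 17307) + 9736) = 1/((1517628 - 17307) + 9736) = 1/(1500321 + 9736) = 1/1510057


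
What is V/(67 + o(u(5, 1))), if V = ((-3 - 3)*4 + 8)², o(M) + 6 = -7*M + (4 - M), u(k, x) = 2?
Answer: 256/49 ≈ 5.2245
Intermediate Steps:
o(M) = -2 - 8*M (o(M) = -6 + (-7*M + (4 - M)) = -6 + (4 - 8*M) = -2 - 8*M)
V = 256 (V = (-6*4 + 8)² = (-24 + 8)² = (-16)² = 256)
V/(67 + o(u(5, 1))) = 256/(67 + (-2 - 8*2)) = 256/(67 + (-2 - 16)) = 256/(67 - 18) = 256/49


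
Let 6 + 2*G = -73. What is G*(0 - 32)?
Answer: 1264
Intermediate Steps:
G = -79/2 (G = -3 + (1/2)*(-73) = -3 - 73/2 = -79/2 ≈ -39.500)
G*(0 - 32) = -79*(0 - 32)/2 = -79/2*(-32) = 1264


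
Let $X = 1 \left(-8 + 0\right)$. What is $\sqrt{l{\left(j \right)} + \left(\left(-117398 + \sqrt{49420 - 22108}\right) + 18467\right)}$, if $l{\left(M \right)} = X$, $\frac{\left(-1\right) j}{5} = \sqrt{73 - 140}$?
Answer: $\sqrt{-98939 + 4 \sqrt{1707}} \approx 314.28 i$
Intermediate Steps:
$X = -8$ ($X = 1 \left(-8\right) = -8$)
$j = - 5 i \sqrt{67}$ ($j = - 5 \sqrt{73 - 140} = - 5 \sqrt{-67} = - 5 i \sqrt{67} \approx - 40.927 i$)
$l{\left(M \right)} = -8$
$\sqrt{l{\left(j \right)} + \left(\left(-117398 + \sqrt{49420 - 22108}\right) + 18467\right)} = \sqrt{-8 + \left(\left(-117398 + \sqrt{49420 - 22108}\right) + 18467\right)} = \sqrt{-8 + \left(\left(-117398 + \sqrt{27312}\right) + 18467\right)} = \sqrt{-8 + \left(\left(-117398 + 4 \sqrt{1707}\right) + 18467\right)} = \sqrt{-8 - \left(98931 - 4 \sqrt{1707}\right)} = \sqrt{-98939 + 4 \sqrt{1707}}$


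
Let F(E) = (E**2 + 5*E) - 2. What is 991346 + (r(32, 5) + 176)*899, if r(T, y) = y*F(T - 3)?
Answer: 5572650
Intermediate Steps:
F(E) = -2 + E**2 + 5*E
r(T, y) = y*(-17 + (-3 + T)**2 + 5*T) (r(T, y) = y*(-2 + (T - 3)**2 + 5*(T - 3)) = y*(-2 + (-3 + T)**2 + 5*(-3 + T)) = y*(-2 + (-3 + T)**2 + (-15 + 5*T)) = y*(-17 + (-3 + T)**2 + 5*T))
991346 + (r(32, 5) + 176)*899 = 991346 + (5*(-8 + 32**2 - 1*32) + 176)*899 = 991346 + (5*(-8 + 1024 - 32) + 176)*899 = 991346 + (5*984 + 176)*899 = 991346 + (4920 + 176)*899 = 991346 + 5096*899 = 991346 + 4581304 = 5572650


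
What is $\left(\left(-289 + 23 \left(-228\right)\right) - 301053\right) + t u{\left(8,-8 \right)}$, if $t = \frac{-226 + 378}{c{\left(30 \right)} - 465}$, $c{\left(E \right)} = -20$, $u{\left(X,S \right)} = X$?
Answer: $- \frac{148695426}{485} \approx -3.0659 \cdot 10^{5}$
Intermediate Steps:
$t = - \frac{152}{485}$ ($t = \frac{-226 + 378}{-20 - 465} = \frac{152}{-485} = 152 \left(- \frac{1}{485}\right) = - \frac{152}{485} \approx -0.3134$)
$\left(\left(-289 + 23 \left(-228\right)\right) - 301053\right) + t u{\left(8,-8 \right)} = \left(\left(-289 + 23 \left(-228\right)\right) - 301053\right) - \frac{1216}{485} = \left(\left(-289 - 5244\right) - 301053\right) - \frac{1216}{485} = \left(-5533 - 301053\right) - \frac{1216}{485} = -306586 - \frac{1216}{485} = - \frac{148695426}{485}$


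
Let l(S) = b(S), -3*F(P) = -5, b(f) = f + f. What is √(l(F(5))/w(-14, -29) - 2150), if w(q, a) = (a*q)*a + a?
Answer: 4*I*√168479031765/35409 ≈ 46.368*I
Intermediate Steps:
b(f) = 2*f
F(P) = 5/3 (F(P) = -⅓*(-5) = 5/3)
l(S) = 2*S
w(q, a) = a + q*a² (w(q, a) = q*a² + a = a + q*a²)
√(l(F(5))/w(-14, -29) - 2150) = √((2*(5/3))/((-29*(1 - 29*(-14)))) - 2150) = √(10/(3*((-29*(1 + 406)))) - 2150) = √(10/(3*((-29*407))) - 2150) = √((10/3)/(-11803) - 2150) = √((10/3)*(-1/11803) - 2150) = √(-10/35409 - 2150) = √(-76129360/35409) = 4*I*√168479031765/35409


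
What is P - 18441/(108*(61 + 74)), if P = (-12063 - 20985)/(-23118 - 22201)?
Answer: -13106957/24472260 ≈ -0.53558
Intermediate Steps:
P = 33048/45319 (P = -33048/(-45319) = -33048*(-1/45319) = 33048/45319 ≈ 0.72923)
P - 18441/(108*(61 + 74)) = 33048/45319 - 18441/(108*(61 + 74)) = 33048/45319 - 18441/(108*135) = 33048/45319 - 18441/14580 = 33048/45319 - 1*683/540 = 33048/45319 - 683/540 = -13106957/24472260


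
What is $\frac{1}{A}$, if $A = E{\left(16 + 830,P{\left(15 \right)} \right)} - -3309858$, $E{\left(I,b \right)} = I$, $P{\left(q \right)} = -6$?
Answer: $\frac{1}{3310704} \approx 3.0205 \cdot 10^{-7}$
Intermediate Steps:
$A = 3310704$ ($A = \left(16 + 830\right) - -3309858 = 846 + 3309858 = 3310704$)
$\frac{1}{A} = \frac{1}{3310704}$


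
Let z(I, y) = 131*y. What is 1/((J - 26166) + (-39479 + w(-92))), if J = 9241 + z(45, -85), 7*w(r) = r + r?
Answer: -7/472957 ≈ -1.4801e-5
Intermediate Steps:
w(r) = 2*r/7 (w(r) = (r + r)/7 = (2*r)/7 = 2*r/7)
J = -1894 (J = 9241 + 131*(-85) = 9241 - 11135 = -1894)
1/((J - 26166) + (-39479 + w(-92))) = 1/((-1894 - 26166) + (-39479 + (2/7)*(-92))) = 1/(-28060 + (-39479 - 184/7)) = 1/(-28060 - 276537/7) = 1/(-472957/7) = -7/472957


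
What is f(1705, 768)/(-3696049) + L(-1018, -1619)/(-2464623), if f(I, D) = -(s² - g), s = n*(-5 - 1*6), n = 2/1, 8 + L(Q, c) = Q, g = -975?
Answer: 6172123/7610164891 ≈ 0.00081104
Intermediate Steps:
L(Q, c) = -8 + Q
n = 2 (n = 2*1 = 2)
s = -22 (s = 2*(-5 - 1*6) = 2*(-5 - 6) = 2*(-11) = -22)
f(I, D) = -1459 (f(I, D) = -((-22)² - 1*(-975)) = -(484 + 975) = -1*1459 = -1459)
f(1705, 768)/(-3696049) + L(-1018, -1619)/(-2464623) = -1459/(-3696049) + (-8 - 1018)/(-2464623) = -1459*(-1/3696049) - 1026*(-1/2464623) = 1459/3696049 + 6/14413 = 6172123/7610164891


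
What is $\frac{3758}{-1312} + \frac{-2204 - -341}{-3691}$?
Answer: $- \frac{5713261}{2421296} \approx -2.3596$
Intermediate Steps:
$\frac{3758}{-1312} + \frac{-2204 - -341}{-3691} = 3758 \left(- \frac{1}{1312}\right) + \left(-2204 + 341\right) \left(- \frac{1}{3691}\right) = - \frac{1879}{656} - - \frac{1863}{3691} = - \frac{1879}{656} + \frac{1863}{3691} = - \frac{5713261}{2421296}$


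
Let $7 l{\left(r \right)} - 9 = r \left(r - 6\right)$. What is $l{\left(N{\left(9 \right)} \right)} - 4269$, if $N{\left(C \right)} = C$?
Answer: $- \frac{29847}{7} \approx -4263.9$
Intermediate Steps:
$l{\left(r \right)} = \frac{9}{7} + \frac{r \left(-6 + r\right)}{7}$ ($l{\left(r \right)} = \frac{9}{7} + \frac{r \left(r - 6\right)}{7} = \frac{9}{7} + \frac{r \left(-6 + r\right)}{7}$)
$l{\left(N{\left(9 \right)} \right)} - 4269 = \left(\frac{9}{7} - \frac{54}{7} + \frac{9^{2}}{7}\right) - 4269 = \left(\frac{9}{7} - \frac{54}{7} + \frac{1}{7} \cdot 81\right) - 4269 = \left(\frac{9}{7} - \frac{54}{7} + \frac{81}{7}\right) - 4269 = \frac{36}{7} - 4269 = - \frac{29847}{7}$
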